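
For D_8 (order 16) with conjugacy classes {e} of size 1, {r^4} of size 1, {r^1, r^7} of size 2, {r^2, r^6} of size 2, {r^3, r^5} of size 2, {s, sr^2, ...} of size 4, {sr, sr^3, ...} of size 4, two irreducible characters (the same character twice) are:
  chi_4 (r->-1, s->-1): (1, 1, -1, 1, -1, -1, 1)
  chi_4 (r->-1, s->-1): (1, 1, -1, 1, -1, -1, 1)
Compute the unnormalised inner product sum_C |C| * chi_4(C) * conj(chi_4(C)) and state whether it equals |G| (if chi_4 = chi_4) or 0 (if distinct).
Sum = 16 = |G| = 16; so <chi_4, chi_4> = 1 (norm-1 confirms irreducibility).

Solution. Compute term by term over conjugacy classes (|C| * chi_4(C) * conj(chi_4(C))):
  1*(1)*conj(1) + 1*(1)*conj(1) + 2*(-1)*conj(-1) + 2*(1)*conj(1) + 2*(-1)*conj(-1) + 4*(-1)*conj(-1) + 4*(1)*conj(1)
  = (1) + (1) + (2) + (2) + (2) + (4) + (4)
  = 16.
Dividing by |G| = 16 gives 16/16 = 1, matching the row-orthogonality relation <chi_4, chi_4> = [chi_4 = chi_4].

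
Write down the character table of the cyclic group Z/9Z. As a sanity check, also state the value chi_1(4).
Character table of Z/9Z (irreps indexed chi_0,...,chi_8 with chi_k(m) = zeta_9^(k*m), zeta_9 = exp(2*pi*i/9)):
  irrep \ class  {0} (size 1)  {1} (size 1)    {2} (size 1)    {3} (size 1)    {4} (size 1)    {5} (size 1)    {6} (size 1)    {7} (size 1)    {8} (size 1)  
  chi_0          1             1               1               1               1               1               1               1               1             
  chi_1          1             exp(2*I*pi/9)   exp(4*I*pi/9)   exp(2*I*pi/3)   exp(8*I*pi/9)   exp(-8*I*pi/9)  exp(-2*I*pi/3)  exp(-4*I*pi/9)  exp(-2*I*pi/9)
  chi_2          1             exp(4*I*pi/9)   exp(8*I*pi/9)   exp(-2*I*pi/3)  exp(-2*I*pi/9)  exp(2*I*pi/9)   exp(2*I*pi/3)   exp(-8*I*pi/9)  exp(-4*I*pi/9)
  chi_3          1             exp(2*I*pi/3)   exp(-2*I*pi/3)  1               exp(2*I*pi/3)   exp(-2*I*pi/3)  1               exp(2*I*pi/3)   exp(-2*I*pi/3)
  chi_4          1             exp(8*I*pi/9)   exp(-2*I*pi/9)  exp(2*I*pi/3)   exp(-4*I*pi/9)  exp(4*I*pi/9)   exp(-2*I*pi/3)  exp(2*I*pi/9)   exp(-8*I*pi/9)
  chi_5          1             exp(-8*I*pi/9)  exp(2*I*pi/9)   exp(-2*I*pi/3)  exp(4*I*pi/9)   exp(-4*I*pi/9)  exp(2*I*pi/3)   exp(-2*I*pi/9)  exp(8*I*pi/9) 
  chi_6          1             exp(-2*I*pi/3)  exp(2*I*pi/3)   1               exp(-2*I*pi/3)  exp(2*I*pi/3)   1               exp(-2*I*pi/3)  exp(2*I*pi/3) 
  chi_7          1             exp(-4*I*pi/9)  exp(-8*I*pi/9)  exp(2*I*pi/3)   exp(2*I*pi/9)   exp(-2*I*pi/9)  exp(-2*I*pi/3)  exp(8*I*pi/9)   exp(4*I*pi/9) 
  chi_8          1             exp(-2*I*pi/9)  exp(-4*I*pi/9)  exp(-2*I*pi/3)  exp(-8*I*pi/9)  exp(8*I*pi/9)   exp(2*I*pi/3)   exp(4*I*pi/9)   exp(2*I*pi/9) 

Spot check: chi_1(4) = zeta_9^(1*4) = zeta_9^4 = exp(8*I*pi/9).

Z/9Z is abelian, so all 9 irreducible complex representations are 1-dimensional. They are given by chi_k(m) = zeta_9^(k*m) for k = 0,...,8. Row orthogonality: sum_m chi_k(m) conj(chi_l(m)) = 9 * [k = l].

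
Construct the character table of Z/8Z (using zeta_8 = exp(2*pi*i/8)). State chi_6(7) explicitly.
Character table of Z/8Z (irreps indexed chi_0,...,chi_7 with chi_k(m) = zeta_8^(k*m), zeta_8 = exp(2*pi*i/8)):
  irrep \ class  {0} (size 1)  {1} (size 1)    {2} (size 1)  {3} (size 1)    {4} (size 1)  {5} (size 1)    {6} (size 1)  {7} (size 1)  
  chi_0          1             1               1             1               1             1               1             1             
  chi_1          1             exp(I*pi/4)     I             exp(3*I*pi/4)   -1            exp(-3*I*pi/4)  -I            exp(-I*pi/4)  
  chi_2          1             I               -1            -I              1             I               -1            -I            
  chi_3          1             exp(3*I*pi/4)   -I            exp(I*pi/4)     -1            exp(-I*pi/4)    I             exp(-3*I*pi/4)
  chi_4          1             -1              1             -1              1             -1              1             -1            
  chi_5          1             exp(-3*I*pi/4)  I             exp(-I*pi/4)    -1            exp(I*pi/4)     -I            exp(3*I*pi/4) 
  chi_6          1             -I              -1            I               1             -I              -1            I             
  chi_7          1             exp(-I*pi/4)    -I            exp(-3*I*pi/4)  -1            exp(3*I*pi/4)   I             exp(I*pi/4)   

Spot check: chi_6(7) = zeta_8^(6*7) = zeta_8^42 = I.

Solution. Z/8Z is abelian, so all 8 irreducible complex representations are 1-dimensional. They are given by chi_k(m) = zeta_8^(k*m) for k = 0,...,7. Row orthogonality: sum_m chi_k(m) conj(chi_l(m)) = 8 * [k = l].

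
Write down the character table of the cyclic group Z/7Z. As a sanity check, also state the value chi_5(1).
Character table of Z/7Z (irreps indexed chi_0,...,chi_6 with chi_k(m) = zeta_7^(k*m), zeta_7 = exp(2*pi*i/7)):
  irrep \ class  {0} (size 1)  {1} (size 1)    {2} (size 1)    {3} (size 1)    {4} (size 1)    {5} (size 1)    {6} (size 1)  
  chi_0          1             1               1               1               1               1               1             
  chi_1          1             exp(2*I*pi/7)   exp(4*I*pi/7)   exp(6*I*pi/7)   exp(-6*I*pi/7)  exp(-4*I*pi/7)  exp(-2*I*pi/7)
  chi_2          1             exp(4*I*pi/7)   exp(-6*I*pi/7)  exp(-2*I*pi/7)  exp(2*I*pi/7)   exp(6*I*pi/7)   exp(-4*I*pi/7)
  chi_3          1             exp(6*I*pi/7)   exp(-2*I*pi/7)  exp(4*I*pi/7)   exp(-4*I*pi/7)  exp(2*I*pi/7)   exp(-6*I*pi/7)
  chi_4          1             exp(-6*I*pi/7)  exp(2*I*pi/7)   exp(-4*I*pi/7)  exp(4*I*pi/7)   exp(-2*I*pi/7)  exp(6*I*pi/7) 
  chi_5          1             exp(-4*I*pi/7)  exp(6*I*pi/7)   exp(2*I*pi/7)   exp(-2*I*pi/7)  exp(-6*I*pi/7)  exp(4*I*pi/7) 
  chi_6          1             exp(-2*I*pi/7)  exp(-4*I*pi/7)  exp(-6*I*pi/7)  exp(6*I*pi/7)   exp(4*I*pi/7)   exp(2*I*pi/7) 

Spot check: chi_5(1) = zeta_7^(5*1) = zeta_7^5 = exp(-4*I*pi/7).

Reasoning: Z/7Z is abelian, so all 7 irreducible complex representations are 1-dimensional. They are given by chi_k(m) = zeta_7^(k*m) for k = 0,...,6. Row orthogonality: sum_m chi_k(m) conj(chi_l(m)) = 7 * [k = l].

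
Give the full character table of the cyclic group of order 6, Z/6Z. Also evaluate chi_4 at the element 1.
Character table of Z/6Z (irreps indexed chi_0,...,chi_5 with chi_k(m) = zeta_6^(k*m), zeta_6 = exp(2*pi*i/6)):
  irrep \ class  {0} (size 1)  {1} (size 1)    {2} (size 1)    {3} (size 1)  {4} (size 1)    {5} (size 1)  
  chi_0          1             1               1               1             1               1             
  chi_1          1             exp(I*pi/3)     exp(2*I*pi/3)   -1            exp(-2*I*pi/3)  exp(-I*pi/3)  
  chi_2          1             exp(2*I*pi/3)   exp(-2*I*pi/3)  1             exp(2*I*pi/3)   exp(-2*I*pi/3)
  chi_3          1             -1              1               -1            1               -1            
  chi_4          1             exp(-2*I*pi/3)  exp(2*I*pi/3)   1             exp(-2*I*pi/3)  exp(2*I*pi/3) 
  chi_5          1             exp(-I*pi/3)    exp(-2*I*pi/3)  -1            exp(2*I*pi/3)   exp(I*pi/3)   

Spot check: chi_4(1) = zeta_6^(4*1) = zeta_6^4 = exp(-2*I*pi/3).

Why: Z/6Z is abelian, so all 6 irreducible complex representations are 1-dimensional. They are given by chi_k(m) = zeta_6^(k*m) for k = 0,...,5. Row orthogonality: sum_m chi_k(m) conj(chi_l(m)) = 6 * [k = l].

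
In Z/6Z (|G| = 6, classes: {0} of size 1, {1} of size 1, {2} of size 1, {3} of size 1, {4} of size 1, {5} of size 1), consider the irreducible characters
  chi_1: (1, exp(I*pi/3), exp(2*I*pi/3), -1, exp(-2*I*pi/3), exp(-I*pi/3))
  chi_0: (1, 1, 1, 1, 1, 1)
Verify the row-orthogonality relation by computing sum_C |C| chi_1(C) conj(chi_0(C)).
Sum = 0; so <chi_1, chi_0> = 0 (distinct irreducibles are orthogonal).

Proof sketch: Compute term by term over conjugacy classes (|C| * chi_1(C) * conj(chi_0(C))):
  1*(1)*conj(1) + 1*(exp(I*pi/3))*conj(1) + 1*(exp(2*I*pi/3))*conj(1) + 1*(-1)*conj(1) + 1*(exp(-2*I*pi/3))*conj(1) + 1*(exp(-I*pi/3))*conj(1)
  = (1) + (exp(I*pi/3)) + (exp(2*I*pi/3)) + (-1) + (exp(-2*I*pi/3)) + (exp(-I*pi/3))
  = 0.
(Exp terms are combined using exp(i*s)*conj(exp(i*t)) = exp(i*(s-t)), and sums of them are collapsed using the identity that for every m > 1 the m distinct m-th roots of unity sum to 0, e.g. 1 + exp(2*I*pi/3) + exp(-2*I*pi/3) = 0.)
Dividing by |G| = 6 gives 0/6 = 0, matching the row-orthogonality relation <chi_1, chi_0> = [chi_1 = chi_0].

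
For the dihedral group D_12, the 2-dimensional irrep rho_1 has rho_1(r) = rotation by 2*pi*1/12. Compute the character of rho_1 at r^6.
chi_{rho_1}(r^6) = 2*cos(2*pi*1*6/12) = -2

Working: rho_1(r^6) is rotation by angle 2*pi*1*6/12, whose trace is 2*cos(2*pi*1*6/12) = -2.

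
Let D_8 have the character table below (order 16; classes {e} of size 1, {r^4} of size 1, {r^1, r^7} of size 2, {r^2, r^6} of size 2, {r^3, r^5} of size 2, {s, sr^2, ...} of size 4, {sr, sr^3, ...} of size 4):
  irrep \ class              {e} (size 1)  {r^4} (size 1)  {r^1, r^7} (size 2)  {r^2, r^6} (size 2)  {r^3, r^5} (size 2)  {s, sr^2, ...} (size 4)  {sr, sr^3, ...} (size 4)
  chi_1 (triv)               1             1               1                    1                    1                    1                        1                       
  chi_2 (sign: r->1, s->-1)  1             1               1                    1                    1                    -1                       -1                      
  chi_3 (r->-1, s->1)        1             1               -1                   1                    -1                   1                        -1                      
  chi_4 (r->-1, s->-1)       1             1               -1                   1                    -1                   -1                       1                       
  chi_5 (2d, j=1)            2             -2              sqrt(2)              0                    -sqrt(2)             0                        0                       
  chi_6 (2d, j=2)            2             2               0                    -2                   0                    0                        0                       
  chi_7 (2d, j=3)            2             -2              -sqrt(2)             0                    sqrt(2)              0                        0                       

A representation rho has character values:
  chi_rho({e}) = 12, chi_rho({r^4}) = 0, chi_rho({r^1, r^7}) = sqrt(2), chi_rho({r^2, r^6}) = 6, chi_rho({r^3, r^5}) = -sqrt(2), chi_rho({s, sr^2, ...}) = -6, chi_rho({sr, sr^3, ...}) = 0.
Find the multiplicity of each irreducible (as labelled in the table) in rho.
Multiplicities: chi_1: 0, chi_2: 3, chi_3: 0, chi_4: 3, chi_5: 2, chi_6: 0, chi_7: 1.

Argument: Use <chi_rho, chi> = (1/|G|) sum_C |C| * chi_rho(C) * conj(chi(C)) with |G| = 16 for each irreducible chi in the table:
  <chi_rho, chi_1> = (1/16)[1*(12)*conj(1) + 1*(0)*conj(1) + 2*(sqrt(2))*conj(1) + 2*(6)*conj(1) + 2*(-sqrt(2))*conj(1) + 4*(-6)*conj(1) + 4*(0)*conj(1)]
      = (1/16)[(12) + (0) + (2*sqrt(2)) + (12) + (-2*sqrt(2)) + (-24) + (0)] = 0/16 = 0
  <chi_rho, chi_2> = (1/16)[1*(12)*conj(1) + 1*(0)*conj(1) + 2*(sqrt(2))*conj(1) + 2*(6)*conj(1) + 2*(-sqrt(2))*conj(1) + 4*(-6)*conj(-1) + 4*(0)*conj(-1)]
      = (1/16)[(12) + (0) + (2*sqrt(2)) + (12) + (-2*sqrt(2)) + (24) + (0)] = 48/16 = 3
  <chi_rho, chi_3> = (1/16)[1*(12)*conj(1) + 1*(0)*conj(1) + 2*(sqrt(2))*conj(-1) + 2*(6)*conj(1) + 2*(-sqrt(2))*conj(-1) + 4*(-6)*conj(1) + 4*(0)*conj(-1)]
      = (1/16)[(12) + (0) + (-2*sqrt(2)) + (12) + (2*sqrt(2)) + (-24) + (0)] = 0/16 = 0
  <chi_rho, chi_4> = (1/16)[1*(12)*conj(1) + 1*(0)*conj(1) + 2*(sqrt(2))*conj(-1) + 2*(6)*conj(1) + 2*(-sqrt(2))*conj(-1) + 4*(-6)*conj(-1) + 4*(0)*conj(1)]
      = (1/16)[(12) + (0) + (-2*sqrt(2)) + (12) + (2*sqrt(2)) + (24) + (0)] = 48/16 = 3
  <chi_rho, chi_5> = (1/16)[1*(12)*conj(2) + 1*(0)*conj(-2) + 2*(sqrt(2))*conj(sqrt(2)) + 2*(6)*conj(0) + 2*(-sqrt(2))*conj(-sqrt(2)) + 4*(-6)*conj(0) + 4*(0)*conj(0)]
      = (1/16)[(24) + (0) + (4) + (0) + (4) + (0) + (0)] = 32/16 = 2
  <chi_rho, chi_6> = (1/16)[1*(12)*conj(2) + 1*(0)*conj(2) + 2*(sqrt(2))*conj(0) + 2*(6)*conj(-2) + 2*(-sqrt(2))*conj(0) + 4*(-6)*conj(0) + 4*(0)*conj(0)]
      = (1/16)[(24) + (0) + (0) + (-24) + (0) + (0) + (0)] = 0/16 = 0
  <chi_rho, chi_7> = (1/16)[1*(12)*conj(2) + 1*(0)*conj(-2) + 2*(sqrt(2))*conj(-sqrt(2)) + 2*(6)*conj(0) + 2*(-sqrt(2))*conj(sqrt(2)) + 4*(-6)*conj(0) + 4*(0)*conj(0)]
      = (1/16)[(24) + (0) + (-4) + (0) + (-4) + (0) + (0)] = 16/16 = 1
Dimension check: dim(rho) = sum (mult * dim) = 0*1 + 3*1 + 0*1 + 3*1 + 2*2 + 0*2 + 1*2 = 12 = chi_rho(e) = 12.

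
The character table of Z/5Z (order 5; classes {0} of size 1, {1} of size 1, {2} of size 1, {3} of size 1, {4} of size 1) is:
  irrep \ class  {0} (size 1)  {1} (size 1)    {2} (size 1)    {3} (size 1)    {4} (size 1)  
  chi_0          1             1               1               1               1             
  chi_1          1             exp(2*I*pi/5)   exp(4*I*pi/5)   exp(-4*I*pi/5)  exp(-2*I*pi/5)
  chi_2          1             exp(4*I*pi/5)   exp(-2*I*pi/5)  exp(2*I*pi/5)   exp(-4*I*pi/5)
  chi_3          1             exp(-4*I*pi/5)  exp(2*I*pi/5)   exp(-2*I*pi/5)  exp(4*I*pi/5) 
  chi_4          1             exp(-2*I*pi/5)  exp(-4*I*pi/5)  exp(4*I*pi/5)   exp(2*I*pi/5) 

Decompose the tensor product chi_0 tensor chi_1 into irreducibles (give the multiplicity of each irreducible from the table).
chi_0 tensor chi_1 = chi_1 (all other irreducibles have multiplicity 0).

Justification: The character of a tensor product is the pointwise product (chi_0 * chi_1)(C) = chi_0(C) * chi_1(C):
  {0}: (1)*(1), {1}: (1)*(exp(2*I*pi/5)), {2}: (1)*(exp(4*I*pi/5)), {3}: (1)*(exp(-4*I*pi/5)), {4}: (1)*(exp(-2*I*pi/5))
so (chi_0 * chi_1) takes values
  {0} -> 1, {1} -> exp(2*I*pi/5), {2} -> exp(4*I*pi/5), {3} -> exp(-4*I*pi/5), {4} -> exp(-2*I*pi/5).
Now take the inner product of this character with each irreducible chi from the table, <chi_0*chi_1, chi> = (1/5) sum_C |C| (chi_0*chi_1)(C) conj(chi(C)):
  <chi_0*chi_1, chi_0> = (1/5)[1*(1)*conj(1) + 1*(exp(2*I*pi/5))*conj(1) + 1*(exp(4*I*pi/5))*conj(1) + 1*(exp(-4*I*pi/5))*conj(1) + 1*(exp(-2*I*pi/5))*conj(1)]
      = (1/5)[(1) + (exp(2*I*pi/5)) + (exp(4*I*pi/5)) + (exp(-4*I*pi/5)) + (exp(-2*I*pi/5))] = 0/5 = 0
  <chi_0*chi_1, chi_1> = (1/5)[1*(1)*conj(1) + 1*(exp(2*I*pi/5))*conj(exp(2*I*pi/5)) + 1*(exp(4*I*pi/5))*conj(exp(4*I*pi/5)) + 1*(exp(-4*I*pi/5))*conj(exp(-4*I*pi/5)) + 1*(exp(-2*I*pi/5))*conj(exp(-2*I*pi/5))]
      = (1/5)[(1) + (1) + (1) + (1) + (1)] = 5/5 = 1
  <chi_0*chi_1, chi_2> = (1/5)[1*(1)*conj(1) + 1*(exp(2*I*pi/5))*conj(exp(4*I*pi/5)) + 1*(exp(4*I*pi/5))*conj(exp(-2*I*pi/5)) + 1*(exp(-4*I*pi/5))*conj(exp(2*I*pi/5)) + 1*(exp(-2*I*pi/5))*conj(exp(-4*I*pi/5))]
      = (1/5)[(1) + (exp(-2*I*pi/5)) + (exp(-4*I*pi/5)) + (exp(4*I*pi/5)) + (exp(2*I*pi/5))] = 0/5 = 0
  <chi_0*chi_1, chi_3> = (1/5)[1*(1)*conj(1) + 1*(exp(2*I*pi/5))*conj(exp(-4*I*pi/5)) + 1*(exp(4*I*pi/5))*conj(exp(2*I*pi/5)) + 1*(exp(-4*I*pi/5))*conj(exp(-2*I*pi/5)) + 1*(exp(-2*I*pi/5))*conj(exp(4*I*pi/5))]
      = (1/5)[(1) + (exp(-4*I*pi/5)) + (exp(2*I*pi/5)) + (exp(-2*I*pi/5)) + (exp(4*I*pi/5))] = 0/5 = 0
  <chi_0*chi_1, chi_4> = (1/5)[1*(1)*conj(1) + 1*(exp(2*I*pi/5))*conj(exp(-2*I*pi/5)) + 1*(exp(4*I*pi/5))*conj(exp(-4*I*pi/5)) + 1*(exp(-4*I*pi/5))*conj(exp(4*I*pi/5)) + 1*(exp(-2*I*pi/5))*conj(exp(2*I*pi/5))]
      = (1/5)[(1) + (exp(4*I*pi/5)) + (exp(-2*I*pi/5)) + (exp(2*I*pi/5)) + (exp(-4*I*pi/5))] = 0/5 = 0
(Exp terms are combined using exp(i*s)*conj(exp(i*t)) = exp(i*(s-t)), and sums of them are collapsed using the identity that for every m > 1 the m distinct m-th roots of unity sum to 0, e.g. 1 + exp(2*I*pi/3) + exp(-2*I*pi/3) = 0.)
Hence the multiplicities are chi_1: 1. Dimension check: dim(chi_0)*dim(chi_1) = 1*1 = 1 and sum (mult * dim) = 1*1 = 1.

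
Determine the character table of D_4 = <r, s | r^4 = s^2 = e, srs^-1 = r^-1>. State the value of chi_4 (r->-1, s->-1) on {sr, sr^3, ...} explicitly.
Conjugacy classes: {e} of size 1, {r^2} of size 1, {r^1, r^3} of size 2, {s, sr^2, ...} of size 2, {sr, sr^3, ...} of size 2.
Character table:
  irrep \ class              {e} (size 1)  {r^2} (size 1)  {r^1, r^3} (size 2)  {s, sr^2, ...} (size 2)  {sr, sr^3, ...} (size 2)
  chi_1 (triv)               1             1               1                    1                        1                       
  chi_2 (sign: r->1, s->-1)  1             1               1                    -1                       -1                      
  chi_3 (r->-1, s->1)        1             1               -1                   1                        -1                      
  chi_4 (r->-1, s->-1)       1             1               -1                   -1                       1                       
  chi_5 (2d, j=1)            2             -2              0                    0                        0                       

Spot check: chi_4 (r->-1, s->-1) on {sr, sr^3, ...} = 1.

Reasoning: D_4 has order 2*4 = 8 with 5 conjugacy classes, hence 5 irreducibles. Sum of squared dims 1 + 1 + 1 + 1 + 4 = 8 = |G|. Linear characters come from the abelianisation; the 2-dimensional irreps have character r^k -> 2*cos(2*pi*j*k/4), reflections -> 0.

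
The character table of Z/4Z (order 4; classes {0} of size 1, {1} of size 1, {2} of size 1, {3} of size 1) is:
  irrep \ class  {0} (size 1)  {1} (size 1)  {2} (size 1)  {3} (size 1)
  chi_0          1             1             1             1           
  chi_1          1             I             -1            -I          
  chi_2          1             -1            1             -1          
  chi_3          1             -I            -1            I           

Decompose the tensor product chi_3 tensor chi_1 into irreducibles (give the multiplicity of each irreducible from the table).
chi_3 tensor chi_1 = chi_0 (all other irreducibles have multiplicity 0).

Argument: The character of a tensor product is the pointwise product (chi_3 * chi_1)(C) = chi_3(C) * chi_1(C):
  {0}: (1)*(1), {1}: (-I)*(I), {2}: (-1)*(-1), {3}: (I)*(-I)
so (chi_3 * chi_1) takes values
  {0} -> 1, {1} -> 1, {2} -> 1, {3} -> 1.
Now take the inner product of this character with each irreducible chi from the table, <chi_3*chi_1, chi> = (1/4) sum_C |C| (chi_3*chi_1)(C) conj(chi(C)):
  <chi_3*chi_1, chi_0> = (1/4)[1*(1)*conj(1) + 1*(1)*conj(1) + 1*(1)*conj(1) + 1*(1)*conj(1)]
      = (1/4)[(1) + (1) + (1) + (1)] = 4/4 = 1
  <chi_3*chi_1, chi_1> = (1/4)[1*(1)*conj(1) + 1*(1)*conj(I) + 1*(1)*conj(-1) + 1*(1)*conj(-I)]
      = (1/4)[(1) + (-I) + (-1) + (I)] = 0/4 = 0
  <chi_3*chi_1, chi_2> = (1/4)[1*(1)*conj(1) + 1*(1)*conj(-1) + 1*(1)*conj(1) + 1*(1)*conj(-1)]
      = (1/4)[(1) + (-1) + (1) + (-1)] = 0/4 = 0
  <chi_3*chi_1, chi_3> = (1/4)[1*(1)*conj(1) + 1*(1)*conj(-I) + 1*(1)*conj(-1) + 1*(1)*conj(I)]
      = (1/4)[(1) + (I) + (-1) + (-I)] = 0/4 = 0
(Exp terms are combined using exp(i*s)*conj(exp(i*t)) = exp(i*(s-t)), and sums of them are collapsed using the identity that for every m > 1 the m distinct m-th roots of unity sum to 0, e.g. 1 + exp(2*I*pi/3) + exp(-2*I*pi/3) = 0.)
Hence the multiplicities are chi_0: 1. Dimension check: dim(chi_3)*dim(chi_1) = 1*1 = 1 and sum (mult * dim) = 1*1 = 1.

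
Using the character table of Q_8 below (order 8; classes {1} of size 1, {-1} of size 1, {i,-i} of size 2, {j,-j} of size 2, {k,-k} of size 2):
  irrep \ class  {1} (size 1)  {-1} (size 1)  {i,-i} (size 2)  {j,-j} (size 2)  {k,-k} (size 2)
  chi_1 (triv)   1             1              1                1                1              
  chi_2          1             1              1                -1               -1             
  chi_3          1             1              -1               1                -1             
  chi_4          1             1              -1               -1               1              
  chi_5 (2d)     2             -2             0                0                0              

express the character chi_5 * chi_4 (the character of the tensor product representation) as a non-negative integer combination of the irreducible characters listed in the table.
chi_5 tensor chi_4 = chi_5 (all other irreducibles have multiplicity 0).

Working: The character of a tensor product is the pointwise product (chi_5 * chi_4)(C) = chi_5(C) * chi_4(C):
  {1}: (2)*(1), {-1}: (-2)*(1), {i,-i}: (0)*(-1), {j,-j}: (0)*(-1), {k,-k}: (0)*(1)
so (chi_5 * chi_4) takes values
  {1} -> 2, {-1} -> -2, {i,-i} -> 0, {j,-j} -> 0, {k,-k} -> 0.
Now take the inner product of this character with each irreducible chi from the table, <chi_5*chi_4, chi> = (1/8) sum_C |C| (chi_5*chi_4)(C) conj(chi(C)):
  <chi_5*chi_4, chi_1> = (1/8)[1*(2)*conj(1) + 1*(-2)*conj(1) + 2*(0)*conj(1) + 2*(0)*conj(1) + 2*(0)*conj(1)]
      = (1/8)[(2) + (-2) + (0) + (0) + (0)] = 0/8 = 0
  <chi_5*chi_4, chi_2> = (1/8)[1*(2)*conj(1) + 1*(-2)*conj(1) + 2*(0)*conj(1) + 2*(0)*conj(-1) + 2*(0)*conj(-1)]
      = (1/8)[(2) + (-2) + (0) + (0) + (0)] = 0/8 = 0
  <chi_5*chi_4, chi_3> = (1/8)[1*(2)*conj(1) + 1*(-2)*conj(1) + 2*(0)*conj(-1) + 2*(0)*conj(1) + 2*(0)*conj(-1)]
      = (1/8)[(2) + (-2) + (0) + (0) + (0)] = 0/8 = 0
  <chi_5*chi_4, chi_4> = (1/8)[1*(2)*conj(1) + 1*(-2)*conj(1) + 2*(0)*conj(-1) + 2*(0)*conj(-1) + 2*(0)*conj(1)]
      = (1/8)[(2) + (-2) + (0) + (0) + (0)] = 0/8 = 0
  <chi_5*chi_4, chi_5> = (1/8)[1*(2)*conj(2) + 1*(-2)*conj(-2) + 2*(0)*conj(0) + 2*(0)*conj(0) + 2*(0)*conj(0)]
      = (1/8)[(4) + (4) + (0) + (0) + (0)] = 8/8 = 1
Hence the multiplicities are chi_5: 1. Dimension check: dim(chi_5)*dim(chi_4) = 2*1 = 2 and sum (mult * dim) = 1*2 = 2.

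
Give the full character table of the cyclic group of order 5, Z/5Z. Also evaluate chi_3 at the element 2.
Character table of Z/5Z (irreps indexed chi_0,...,chi_4 with chi_k(m) = zeta_5^(k*m), zeta_5 = exp(2*pi*i/5)):
  irrep \ class  {0} (size 1)  {1} (size 1)    {2} (size 1)    {3} (size 1)    {4} (size 1)  
  chi_0          1             1               1               1               1             
  chi_1          1             exp(2*I*pi/5)   exp(4*I*pi/5)   exp(-4*I*pi/5)  exp(-2*I*pi/5)
  chi_2          1             exp(4*I*pi/5)   exp(-2*I*pi/5)  exp(2*I*pi/5)   exp(-4*I*pi/5)
  chi_3          1             exp(-4*I*pi/5)  exp(2*I*pi/5)   exp(-2*I*pi/5)  exp(4*I*pi/5) 
  chi_4          1             exp(-2*I*pi/5)  exp(-4*I*pi/5)  exp(4*I*pi/5)   exp(2*I*pi/5) 

Spot check: chi_3(2) = zeta_5^(3*2) = zeta_5^6 = exp(2*I*pi/5).

Why: Z/5Z is abelian, so all 5 irreducible complex representations are 1-dimensional. They are given by chi_k(m) = zeta_5^(k*m) for k = 0,...,4. Row orthogonality: sum_m chi_k(m) conj(chi_l(m)) = 5 * [k = l].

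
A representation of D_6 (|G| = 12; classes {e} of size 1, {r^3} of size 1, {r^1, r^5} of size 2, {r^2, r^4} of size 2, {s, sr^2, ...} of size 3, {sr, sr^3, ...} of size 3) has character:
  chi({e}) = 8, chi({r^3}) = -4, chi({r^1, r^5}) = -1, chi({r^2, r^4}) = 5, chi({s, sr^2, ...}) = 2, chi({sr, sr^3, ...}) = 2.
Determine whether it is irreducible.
Not irreducible (reducible): <chi, chi> = 13 > 1.

<chi, chi> = (1/|G|) sum_C |C| * |chi(C)|^2 = (1/12)[1*|8|^2 + 1*|-4|^2 + 2*|-1|^2 + 2*|5|^2 + 3*|2|^2 + 3*|2|^2]
  = (1/12)[(64) + (16) + (2) + (50) + (12) + (12)] = 156/12 = 13.
A character is irreducible iff <chi, chi> = 1, so this representation is reducible.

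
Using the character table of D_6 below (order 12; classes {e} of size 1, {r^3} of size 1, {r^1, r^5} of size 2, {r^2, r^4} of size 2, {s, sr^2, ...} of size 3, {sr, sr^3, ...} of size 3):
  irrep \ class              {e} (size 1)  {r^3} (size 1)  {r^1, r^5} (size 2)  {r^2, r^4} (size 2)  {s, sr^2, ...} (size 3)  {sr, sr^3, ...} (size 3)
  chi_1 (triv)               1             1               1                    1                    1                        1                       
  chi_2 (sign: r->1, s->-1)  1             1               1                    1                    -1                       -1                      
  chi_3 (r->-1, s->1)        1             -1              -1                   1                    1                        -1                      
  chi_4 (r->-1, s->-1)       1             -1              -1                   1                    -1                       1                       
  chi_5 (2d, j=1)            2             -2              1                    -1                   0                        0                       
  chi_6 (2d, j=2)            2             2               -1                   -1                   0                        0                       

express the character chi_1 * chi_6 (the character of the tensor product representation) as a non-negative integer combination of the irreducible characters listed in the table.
chi_1 tensor chi_6 = chi_6 (all other irreducibles have multiplicity 0).

Reasoning: The character of a tensor product is the pointwise product (chi_1 * chi_6)(C) = chi_1(C) * chi_6(C):
  {e}: (1)*(2), {r^3}: (1)*(2), {r^1, r^5}: (1)*(-1), {r^2, r^4}: (1)*(-1), {s, sr^2, ...}: (1)*(0), {sr, sr^3, ...}: (1)*(0)
so (chi_1 * chi_6) takes values
  {e} -> 2, {r^3} -> 2, {r^1, r^5} -> -1, {r^2, r^4} -> -1, {s, sr^2, ...} -> 0, {sr, sr^3, ...} -> 0.
Now take the inner product of this character with each irreducible chi from the table, <chi_1*chi_6, chi> = (1/12) sum_C |C| (chi_1*chi_6)(C) conj(chi(C)):
  <chi_1*chi_6, chi_1> = (1/12)[1*(2)*conj(1) + 1*(2)*conj(1) + 2*(-1)*conj(1) + 2*(-1)*conj(1) + 3*(0)*conj(1) + 3*(0)*conj(1)]
      = (1/12)[(2) + (2) + (-2) + (-2) + (0) + (0)] = 0/12 = 0
  <chi_1*chi_6, chi_2> = (1/12)[1*(2)*conj(1) + 1*(2)*conj(1) + 2*(-1)*conj(1) + 2*(-1)*conj(1) + 3*(0)*conj(-1) + 3*(0)*conj(-1)]
      = (1/12)[(2) + (2) + (-2) + (-2) + (0) + (0)] = 0/12 = 0
  <chi_1*chi_6, chi_3> = (1/12)[1*(2)*conj(1) + 1*(2)*conj(-1) + 2*(-1)*conj(-1) + 2*(-1)*conj(1) + 3*(0)*conj(1) + 3*(0)*conj(-1)]
      = (1/12)[(2) + (-2) + (2) + (-2) + (0) + (0)] = 0/12 = 0
  <chi_1*chi_6, chi_4> = (1/12)[1*(2)*conj(1) + 1*(2)*conj(-1) + 2*(-1)*conj(-1) + 2*(-1)*conj(1) + 3*(0)*conj(-1) + 3*(0)*conj(1)]
      = (1/12)[(2) + (-2) + (2) + (-2) + (0) + (0)] = 0/12 = 0
  <chi_1*chi_6, chi_5> = (1/12)[1*(2)*conj(2) + 1*(2)*conj(-2) + 2*(-1)*conj(1) + 2*(-1)*conj(-1) + 3*(0)*conj(0) + 3*(0)*conj(0)]
      = (1/12)[(4) + (-4) + (-2) + (2) + (0) + (0)] = 0/12 = 0
  <chi_1*chi_6, chi_6> = (1/12)[1*(2)*conj(2) + 1*(2)*conj(2) + 2*(-1)*conj(-1) + 2*(-1)*conj(-1) + 3*(0)*conj(0) + 3*(0)*conj(0)]
      = (1/12)[(4) + (4) + (2) + (2) + (0) + (0)] = 12/12 = 1
Hence the multiplicities are chi_6: 1. Dimension check: dim(chi_1)*dim(chi_6) = 1*2 = 2 and sum (mult * dim) = 1*2 = 2.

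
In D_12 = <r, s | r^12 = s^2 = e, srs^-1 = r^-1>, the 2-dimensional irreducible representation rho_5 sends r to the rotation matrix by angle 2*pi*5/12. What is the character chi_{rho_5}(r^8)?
chi_{rho_5}(r^8) = 2*cos(2*pi*5*8/12) = -1

Details: rho_5(r^8) is rotation by angle 2*pi*5*8/12, whose trace is 2*cos(2*pi*5*8/12) = -1.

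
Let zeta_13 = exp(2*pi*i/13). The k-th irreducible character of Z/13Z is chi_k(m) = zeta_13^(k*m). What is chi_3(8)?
chi_3(8) = zeta_13^24 = exp(-4*I*pi/13)

Details: chi_3(8) = zeta_13^(3*8) = zeta_13^24. Since zeta_13^13 = 1, this equals zeta_13^11 = exp(2*pi*i*11/13) = exp(-4*I*pi/13).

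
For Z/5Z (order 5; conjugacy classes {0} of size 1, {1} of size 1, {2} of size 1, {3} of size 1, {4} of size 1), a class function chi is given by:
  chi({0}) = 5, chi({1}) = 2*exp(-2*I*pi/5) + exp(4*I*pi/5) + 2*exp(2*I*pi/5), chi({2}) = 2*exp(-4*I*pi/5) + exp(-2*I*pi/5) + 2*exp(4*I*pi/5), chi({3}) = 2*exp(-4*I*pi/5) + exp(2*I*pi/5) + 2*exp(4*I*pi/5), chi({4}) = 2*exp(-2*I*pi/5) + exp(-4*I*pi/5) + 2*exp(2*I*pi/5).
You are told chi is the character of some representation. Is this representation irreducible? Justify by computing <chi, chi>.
Not irreducible (reducible): <chi, chi> = 9 > 1.

Proof sketch: <chi, chi> = (1/|G|) sum_C |C| * |chi(C)|^2 = (1/5)[1*|5|^2 + 1*|2*exp(-2*I*pi/5) + exp(4*I*pi/5) + 2*exp(2*I*pi/5)|^2 + 1*|2*exp(-4*I*pi/5) + exp(-2*I*pi/5) + 2*exp(4*I*pi/5)|^2 + 1*|2*exp(-4*I*pi/5) + exp(2*I*pi/5) + 2*exp(4*I*pi/5)|^2 + 1*|2*exp(-2*I*pi/5) + exp(-4*I*pi/5) + 2*exp(2*I*pi/5)|^2]
  = (1/5)[(25) + (9 + 6*exp(-4*I*pi/5) + 2*exp(-2*I*pi/5) + 2*exp(2*I*pi/5) + 6*exp(4*I*pi/5)) + (9 + 6*exp(-2*I*pi/5) + 2*exp(-4*I*pi/5) + 2*exp(4*I*pi/5) + 6*exp(2*I*pi/5)) + (9 + 6*exp(-2*I*pi/5) + 2*exp(-4*I*pi/5) + 2*exp(4*I*pi/5) + 6*exp(2*I*pi/5)) + (9 + 6*exp(-4*I*pi/5) + 2*exp(-2*I*pi/5) + 2*exp(2*I*pi/5) + 6*exp(4*I*pi/5))] = 45/5 = 9.
(Exp terms are combined using exp(i*s)*conj(exp(i*t)) = exp(i*(s-t)), and sums of them are collapsed using the identity that for every m > 1 the m distinct m-th roots of unity sum to 0, e.g. 1 + exp(2*I*pi/3) + exp(-2*I*pi/3) = 0.)
A character is irreducible iff <chi, chi> = 1, so this representation is reducible.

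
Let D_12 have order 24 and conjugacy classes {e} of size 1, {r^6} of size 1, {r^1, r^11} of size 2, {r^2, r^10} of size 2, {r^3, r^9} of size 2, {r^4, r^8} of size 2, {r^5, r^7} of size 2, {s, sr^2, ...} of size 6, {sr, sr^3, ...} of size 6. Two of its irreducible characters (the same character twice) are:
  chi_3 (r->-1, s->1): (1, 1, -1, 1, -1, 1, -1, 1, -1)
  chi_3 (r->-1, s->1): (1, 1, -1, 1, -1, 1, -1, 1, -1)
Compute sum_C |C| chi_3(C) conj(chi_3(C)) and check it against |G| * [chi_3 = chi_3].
Sum = 24 = |G| = 24; so <chi_3, chi_3> = 1 (norm-1 confirms irreducibility).

Proof sketch: Compute term by term over conjugacy classes (|C| * chi_3(C) * conj(chi_3(C))):
  1*(1)*conj(1) + 1*(1)*conj(1) + 2*(-1)*conj(-1) + 2*(1)*conj(1) + 2*(-1)*conj(-1) + 2*(1)*conj(1) + 2*(-1)*conj(-1) + 6*(1)*conj(1) + 6*(-1)*conj(-1)
  = (1) + (1) + (2) + (2) + (2) + (2) + (2) + (6) + (6)
  = 24.
Dividing by |G| = 24 gives 24/24 = 1, matching the row-orthogonality relation <chi_3, chi_3> = [chi_3 = chi_3].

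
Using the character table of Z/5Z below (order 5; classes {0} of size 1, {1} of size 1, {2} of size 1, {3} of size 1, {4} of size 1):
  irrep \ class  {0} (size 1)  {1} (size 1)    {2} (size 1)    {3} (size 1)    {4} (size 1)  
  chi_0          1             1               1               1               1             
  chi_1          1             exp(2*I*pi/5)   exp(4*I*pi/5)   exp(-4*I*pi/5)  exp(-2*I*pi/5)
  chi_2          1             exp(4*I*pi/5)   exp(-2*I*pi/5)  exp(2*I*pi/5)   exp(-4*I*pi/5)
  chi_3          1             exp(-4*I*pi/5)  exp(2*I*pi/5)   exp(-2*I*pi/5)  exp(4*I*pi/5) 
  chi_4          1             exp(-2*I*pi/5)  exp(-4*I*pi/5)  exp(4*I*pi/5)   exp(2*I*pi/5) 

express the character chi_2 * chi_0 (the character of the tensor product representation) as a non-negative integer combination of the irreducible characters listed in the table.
chi_2 tensor chi_0 = chi_2 (all other irreducibles have multiplicity 0).

Working: The character of a tensor product is the pointwise product (chi_2 * chi_0)(C) = chi_2(C) * chi_0(C):
  {0}: (1)*(1), {1}: (exp(4*I*pi/5))*(1), {2}: (exp(-2*I*pi/5))*(1), {3}: (exp(2*I*pi/5))*(1), {4}: (exp(-4*I*pi/5))*(1)
so (chi_2 * chi_0) takes values
  {0} -> 1, {1} -> exp(4*I*pi/5), {2} -> exp(-2*I*pi/5), {3} -> exp(2*I*pi/5), {4} -> exp(-4*I*pi/5).
Now take the inner product of this character with each irreducible chi from the table, <chi_2*chi_0, chi> = (1/5) sum_C |C| (chi_2*chi_0)(C) conj(chi(C)):
  <chi_2*chi_0, chi_0> = (1/5)[1*(1)*conj(1) + 1*(exp(4*I*pi/5))*conj(1) + 1*(exp(-2*I*pi/5))*conj(1) + 1*(exp(2*I*pi/5))*conj(1) + 1*(exp(-4*I*pi/5))*conj(1)]
      = (1/5)[(1) + (exp(4*I*pi/5)) + (exp(-2*I*pi/5)) + (exp(2*I*pi/5)) + (exp(-4*I*pi/5))] = 0/5 = 0
  <chi_2*chi_0, chi_1> = (1/5)[1*(1)*conj(1) + 1*(exp(4*I*pi/5))*conj(exp(2*I*pi/5)) + 1*(exp(-2*I*pi/5))*conj(exp(4*I*pi/5)) + 1*(exp(2*I*pi/5))*conj(exp(-4*I*pi/5)) + 1*(exp(-4*I*pi/5))*conj(exp(-2*I*pi/5))]
      = (1/5)[(1) + (exp(2*I*pi/5)) + (exp(4*I*pi/5)) + (exp(-4*I*pi/5)) + (exp(-2*I*pi/5))] = 0/5 = 0
  <chi_2*chi_0, chi_2> = (1/5)[1*(1)*conj(1) + 1*(exp(4*I*pi/5))*conj(exp(4*I*pi/5)) + 1*(exp(-2*I*pi/5))*conj(exp(-2*I*pi/5)) + 1*(exp(2*I*pi/5))*conj(exp(2*I*pi/5)) + 1*(exp(-4*I*pi/5))*conj(exp(-4*I*pi/5))]
      = (1/5)[(1) + (1) + (1) + (1) + (1)] = 5/5 = 1
  <chi_2*chi_0, chi_3> = (1/5)[1*(1)*conj(1) + 1*(exp(4*I*pi/5))*conj(exp(-4*I*pi/5)) + 1*(exp(-2*I*pi/5))*conj(exp(2*I*pi/5)) + 1*(exp(2*I*pi/5))*conj(exp(-2*I*pi/5)) + 1*(exp(-4*I*pi/5))*conj(exp(4*I*pi/5))]
      = (1/5)[(1) + (exp(-2*I*pi/5)) + (exp(-4*I*pi/5)) + (exp(4*I*pi/5)) + (exp(2*I*pi/5))] = 0/5 = 0
  <chi_2*chi_0, chi_4> = (1/5)[1*(1)*conj(1) + 1*(exp(4*I*pi/5))*conj(exp(-2*I*pi/5)) + 1*(exp(-2*I*pi/5))*conj(exp(-4*I*pi/5)) + 1*(exp(2*I*pi/5))*conj(exp(4*I*pi/5)) + 1*(exp(-4*I*pi/5))*conj(exp(2*I*pi/5))]
      = (1/5)[(1) + (exp(-4*I*pi/5)) + (exp(2*I*pi/5)) + (exp(-2*I*pi/5)) + (exp(4*I*pi/5))] = 0/5 = 0
(Exp terms are combined using exp(i*s)*conj(exp(i*t)) = exp(i*(s-t)), and sums of them are collapsed using the identity that for every m > 1 the m distinct m-th roots of unity sum to 0, e.g. 1 + exp(2*I*pi/3) + exp(-2*I*pi/3) = 0.)
Hence the multiplicities are chi_2: 1. Dimension check: dim(chi_2)*dim(chi_0) = 1*1 = 1 and sum (mult * dim) = 1*1 = 1.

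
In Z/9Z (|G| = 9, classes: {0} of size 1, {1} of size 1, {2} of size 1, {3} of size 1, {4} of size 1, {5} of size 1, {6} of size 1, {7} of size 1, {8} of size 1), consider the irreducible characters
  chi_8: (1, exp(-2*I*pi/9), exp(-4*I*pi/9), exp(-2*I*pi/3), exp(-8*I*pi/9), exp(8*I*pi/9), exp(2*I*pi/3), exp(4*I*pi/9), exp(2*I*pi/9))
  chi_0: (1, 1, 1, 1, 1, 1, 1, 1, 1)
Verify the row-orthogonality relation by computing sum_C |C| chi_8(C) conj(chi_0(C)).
Sum = 0; so <chi_8, chi_0> = 0 (distinct irreducibles are orthogonal).

Why: Compute term by term over conjugacy classes (|C| * chi_8(C) * conj(chi_0(C))):
  1*(1)*conj(1) + 1*(exp(-2*I*pi/9))*conj(1) + 1*(exp(-4*I*pi/9))*conj(1) + 1*(exp(-2*I*pi/3))*conj(1) + 1*(exp(-8*I*pi/9))*conj(1) + 1*(exp(8*I*pi/9))*conj(1) + 1*(exp(2*I*pi/3))*conj(1) + 1*(exp(4*I*pi/9))*conj(1) + 1*(exp(2*I*pi/9))*conj(1)
  = (1) + (exp(-2*I*pi/9)) + (exp(-4*I*pi/9)) + (exp(-2*I*pi/3)) + (exp(-8*I*pi/9)) + (exp(8*I*pi/9)) + (exp(2*I*pi/3)) + (exp(4*I*pi/9)) + (exp(2*I*pi/9))
  = 0.
(Exp terms are combined using exp(i*s)*conj(exp(i*t)) = exp(i*(s-t)), and sums of them are collapsed using the identity that for every m > 1 the m distinct m-th roots of unity sum to 0, e.g. 1 + exp(2*I*pi/3) + exp(-2*I*pi/3) = 0.)
Dividing by |G| = 9 gives 0/9 = 0, matching the row-orthogonality relation <chi_8, chi_0> = [chi_8 = chi_0].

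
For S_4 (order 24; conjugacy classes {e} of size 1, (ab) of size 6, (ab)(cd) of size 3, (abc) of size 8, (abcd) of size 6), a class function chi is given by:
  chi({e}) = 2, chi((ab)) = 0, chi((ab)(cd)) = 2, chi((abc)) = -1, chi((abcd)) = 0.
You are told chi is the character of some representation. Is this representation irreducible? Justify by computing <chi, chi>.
Irreducible: <chi, chi> = 1.

Details: <chi, chi> = (1/|G|) sum_C |C| * |chi(C)|^2 = (1/24)[1*|2|^2 + 6*|0|^2 + 3*|2|^2 + 8*|-1|^2 + 6*|0|^2]
  = (1/24)[(4) + (0) + (12) + (8) + (0)] = 24/24 = 1.
A character is irreducible iff <chi, chi> = 1, so this representation is irreducible.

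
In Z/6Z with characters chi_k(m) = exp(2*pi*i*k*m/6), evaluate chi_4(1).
chi_4(1) = zeta_6^4 = exp(-2*I*pi/3)

Justification: chi_4(1) = zeta_6^(4*1) = zeta_6^4. Since zeta_6^6 = 1, this equals zeta_6^4 = exp(2*pi*i*4/6) = exp(-2*I*pi/3).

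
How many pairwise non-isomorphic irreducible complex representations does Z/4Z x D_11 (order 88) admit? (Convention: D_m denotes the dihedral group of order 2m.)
28

Why: The number of irreducible complex representations of a finite group equals its number of conjugacy classes. For a direct product, #classes(G x H) = #classes(G) * #classes(H). Z/4Z has 4 classes (abelian), D_11 has 7 classes, so 4 * 7 = 28, so Z/4Z x D_11 (order 88) has exactly 28 irreducible complex representations.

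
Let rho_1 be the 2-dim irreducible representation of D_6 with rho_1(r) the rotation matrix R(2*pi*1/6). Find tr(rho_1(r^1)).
chi_{rho_1}(r^1) = 2*cos(2*pi*1*1/6) = 1

Justification: rho_1(r^1) is rotation by angle 2*pi*1*1/6, whose trace is 2*cos(2*pi*1*1/6) = 1.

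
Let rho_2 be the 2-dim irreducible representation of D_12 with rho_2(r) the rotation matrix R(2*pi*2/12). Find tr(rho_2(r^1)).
chi_{rho_2}(r^1) = 2*cos(2*pi*2*1/12) = 1

Derivation: rho_2(r^1) is rotation by angle 2*pi*2*1/12, whose trace is 2*cos(2*pi*2*1/12) = 1.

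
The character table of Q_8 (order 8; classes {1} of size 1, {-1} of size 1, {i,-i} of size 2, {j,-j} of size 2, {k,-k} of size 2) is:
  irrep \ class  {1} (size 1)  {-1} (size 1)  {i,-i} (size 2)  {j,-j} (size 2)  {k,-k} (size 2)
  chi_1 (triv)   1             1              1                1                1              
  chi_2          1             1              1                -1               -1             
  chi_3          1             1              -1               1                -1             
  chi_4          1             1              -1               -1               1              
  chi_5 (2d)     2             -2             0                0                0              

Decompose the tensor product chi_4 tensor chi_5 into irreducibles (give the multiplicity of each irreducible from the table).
chi_4 tensor chi_5 = chi_5 (all other irreducibles have multiplicity 0).

Justification: The character of a tensor product is the pointwise product (chi_4 * chi_5)(C) = chi_4(C) * chi_5(C):
  {1}: (1)*(2), {-1}: (1)*(-2), {i,-i}: (-1)*(0), {j,-j}: (-1)*(0), {k,-k}: (1)*(0)
so (chi_4 * chi_5) takes values
  {1} -> 2, {-1} -> -2, {i,-i} -> 0, {j,-j} -> 0, {k,-k} -> 0.
Now take the inner product of this character with each irreducible chi from the table, <chi_4*chi_5, chi> = (1/8) sum_C |C| (chi_4*chi_5)(C) conj(chi(C)):
  <chi_4*chi_5, chi_1> = (1/8)[1*(2)*conj(1) + 1*(-2)*conj(1) + 2*(0)*conj(1) + 2*(0)*conj(1) + 2*(0)*conj(1)]
      = (1/8)[(2) + (-2) + (0) + (0) + (0)] = 0/8 = 0
  <chi_4*chi_5, chi_2> = (1/8)[1*(2)*conj(1) + 1*(-2)*conj(1) + 2*(0)*conj(1) + 2*(0)*conj(-1) + 2*(0)*conj(-1)]
      = (1/8)[(2) + (-2) + (0) + (0) + (0)] = 0/8 = 0
  <chi_4*chi_5, chi_3> = (1/8)[1*(2)*conj(1) + 1*(-2)*conj(1) + 2*(0)*conj(-1) + 2*(0)*conj(1) + 2*(0)*conj(-1)]
      = (1/8)[(2) + (-2) + (0) + (0) + (0)] = 0/8 = 0
  <chi_4*chi_5, chi_4> = (1/8)[1*(2)*conj(1) + 1*(-2)*conj(1) + 2*(0)*conj(-1) + 2*(0)*conj(-1) + 2*(0)*conj(1)]
      = (1/8)[(2) + (-2) + (0) + (0) + (0)] = 0/8 = 0
  <chi_4*chi_5, chi_5> = (1/8)[1*(2)*conj(2) + 1*(-2)*conj(-2) + 2*(0)*conj(0) + 2*(0)*conj(0) + 2*(0)*conj(0)]
      = (1/8)[(4) + (4) + (0) + (0) + (0)] = 8/8 = 1
Hence the multiplicities are chi_5: 1. Dimension check: dim(chi_4)*dim(chi_5) = 1*2 = 2 and sum (mult * dim) = 1*2 = 2.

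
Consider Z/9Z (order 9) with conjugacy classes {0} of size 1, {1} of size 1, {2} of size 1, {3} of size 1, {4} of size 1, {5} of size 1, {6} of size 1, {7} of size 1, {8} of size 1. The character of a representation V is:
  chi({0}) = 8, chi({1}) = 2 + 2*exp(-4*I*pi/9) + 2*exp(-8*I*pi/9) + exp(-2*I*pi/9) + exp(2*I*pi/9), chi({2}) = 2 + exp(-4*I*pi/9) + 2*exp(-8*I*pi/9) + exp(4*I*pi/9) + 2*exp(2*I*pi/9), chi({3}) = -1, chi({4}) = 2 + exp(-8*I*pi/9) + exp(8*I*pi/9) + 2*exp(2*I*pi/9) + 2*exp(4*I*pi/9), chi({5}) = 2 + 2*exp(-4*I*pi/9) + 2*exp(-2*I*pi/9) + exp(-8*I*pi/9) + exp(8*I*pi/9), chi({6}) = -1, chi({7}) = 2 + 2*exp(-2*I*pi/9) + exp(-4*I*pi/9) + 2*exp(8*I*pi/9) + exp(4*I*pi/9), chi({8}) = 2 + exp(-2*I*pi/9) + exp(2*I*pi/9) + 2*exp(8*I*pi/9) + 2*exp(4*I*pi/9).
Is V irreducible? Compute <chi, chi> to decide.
Not irreducible (reducible): <chi, chi> = 14 > 1.

Proof sketch: <chi, chi> = (1/|G|) sum_C |C| * |chi(C)|^2 = (1/9)[1*|8|^2 + 1*|2 + 2*exp(-4*I*pi/9) + 2*exp(-8*I*pi/9) + exp(-2*I*pi/9) + exp(2*I*pi/9)|^2 + 1*|2 + exp(-4*I*pi/9) + 2*exp(-8*I*pi/9) + exp(4*I*pi/9) + 2*exp(2*I*pi/9)|^2 + 1*|-1|^2 + 1*|2 + exp(-8*I*pi/9) + exp(8*I*pi/9) + 2*exp(2*I*pi/9) + 2*exp(4*I*pi/9)|^2 + 1*|2 + 2*exp(-4*I*pi/9) + 2*exp(-2*I*pi/9) + exp(-8*I*pi/9) + exp(8*I*pi/9)|^2 + 1*|-1|^2 + 1*|2 + 2*exp(-2*I*pi/9) + exp(-4*I*pi/9) + 2*exp(8*I*pi/9) + exp(4*I*pi/9)|^2 + 1*|2 + exp(-2*I*pi/9) + exp(2*I*pi/9) + 2*exp(8*I*pi/9) + 2*exp(4*I*pi/9)|^2]
  = (1/9)[(64) + (14 + 9*exp(-4*I*pi/9) + 6*exp(-2*I*pi/9) + 4*exp(-2*I*pi/3) + 6*exp(-8*I*pi/9) + 6*exp(8*I*pi/9) + 4*exp(2*I*pi/3) + 6*exp(2*I*pi/9) + 9*exp(4*I*pi/9)) + (14 + 6*exp(-4*I*pi/9) + 6*exp(-2*I*pi/9) + 4*exp(-2*I*pi/3) + 9*exp(-8*I*pi/9) + 9*exp(8*I*pi/9) + 4*exp(2*I*pi/3) + 6*exp(2*I*pi/9) + 6*exp(4*I*pi/9)) + (1) + (14 + 6*exp(-4*I*pi/9) + 9*exp(-2*I*pi/9) + 4*exp(-2*I*pi/3) + 6*exp(-8*I*pi/9) + 6*exp(8*I*pi/9) + 4*exp(2*I*pi/3) + 9*exp(2*I*pi/9) + 6*exp(4*I*pi/9)) + (14 + 6*exp(-4*I*pi/9) + 9*exp(-2*I*pi/9) + 4*exp(-2*I*pi/3) + 6*exp(-8*I*pi/9) + 6*exp(8*I*pi/9) + 4*exp(2*I*pi/3) + 9*exp(2*I*pi/9) + 6*exp(4*I*pi/9)) + (1) + (14 + 6*exp(-4*I*pi/9) + 6*exp(-2*I*pi/9) + 4*exp(-2*I*pi/3) + 9*exp(-8*I*pi/9) + 9*exp(8*I*pi/9) + 4*exp(2*I*pi/3) + 6*exp(2*I*pi/9) + 6*exp(4*I*pi/9)) + (14 + 9*exp(-4*I*pi/9) + 6*exp(-2*I*pi/9) + 4*exp(-2*I*pi/3) + 6*exp(-8*I*pi/9) + 6*exp(8*I*pi/9) + 4*exp(2*I*pi/3) + 6*exp(2*I*pi/9) + 9*exp(4*I*pi/9))] = 126/9 = 14.
(Exp terms are combined using exp(i*s)*conj(exp(i*t)) = exp(i*(s-t)), and sums of them are collapsed using the identity that for every m > 1 the m distinct m-th roots of unity sum to 0, e.g. 1 + exp(2*I*pi/3) + exp(-2*I*pi/3) = 0.)
A character is irreducible iff <chi, chi> = 1, so this representation is reducible.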